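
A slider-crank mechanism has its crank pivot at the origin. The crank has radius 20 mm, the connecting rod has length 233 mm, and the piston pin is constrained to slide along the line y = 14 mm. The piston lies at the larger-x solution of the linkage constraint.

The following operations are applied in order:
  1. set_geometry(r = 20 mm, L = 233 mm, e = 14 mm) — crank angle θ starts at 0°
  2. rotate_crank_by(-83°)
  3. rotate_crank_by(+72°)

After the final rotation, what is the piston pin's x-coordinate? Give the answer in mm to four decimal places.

set_geometry: r = 20 mm, L = 233 mm, e = 14 mm; θ ← 0°
rotate_crank_by(-83°): θ ← 0° -83° = -83°
rotate_crank_by(+72°): θ ← -83° +72° = -11°
crank pin P = (r cos θ, r sin θ) = (19.632544, -3.816180)
h = r sin θ − e = -3.816180 − 14 = -17.816180
x = r cos θ + √(L² − h²) = 19.632544 + √(54289.0 − 317.4163) = 19.632544 + 232.317851 = 251.950394

251.9504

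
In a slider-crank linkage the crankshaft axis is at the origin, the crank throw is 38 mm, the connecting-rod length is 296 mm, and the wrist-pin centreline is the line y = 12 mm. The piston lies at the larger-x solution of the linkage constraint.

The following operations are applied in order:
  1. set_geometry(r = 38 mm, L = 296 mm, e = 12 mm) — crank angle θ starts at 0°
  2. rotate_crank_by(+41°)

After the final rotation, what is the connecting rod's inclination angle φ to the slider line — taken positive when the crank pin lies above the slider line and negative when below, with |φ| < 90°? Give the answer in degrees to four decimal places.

set_geometry: r = 38 mm, L = 296 mm, e = 12 mm; θ ← 0°
rotate_crank_by(+41°): θ ← 0° +41° = 41°
crank pin P = (r cos θ, r sin θ) = (28.678964, 24.930243)
h = r sin θ − e = 24.930243 − 12 = 12.930243
sin φ = h / L = 12.930243 / 296 = 0.04368325
φ = arcsin(0.04368325) = 2.503663°

2.5037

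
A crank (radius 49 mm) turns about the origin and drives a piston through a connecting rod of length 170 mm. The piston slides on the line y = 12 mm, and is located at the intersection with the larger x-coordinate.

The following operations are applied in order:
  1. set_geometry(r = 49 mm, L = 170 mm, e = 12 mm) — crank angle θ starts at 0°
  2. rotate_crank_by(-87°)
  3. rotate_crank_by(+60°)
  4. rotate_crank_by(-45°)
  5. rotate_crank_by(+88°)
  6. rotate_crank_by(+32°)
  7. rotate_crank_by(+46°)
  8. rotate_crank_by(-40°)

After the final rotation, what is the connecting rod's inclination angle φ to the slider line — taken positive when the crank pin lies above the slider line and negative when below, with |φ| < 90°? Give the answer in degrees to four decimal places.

9.3578

set_geometry: r = 49 mm, L = 170 mm, e = 12 mm; θ ← 0°
rotate_crank_by(-87°): θ ← 0° -87° = -87°
rotate_crank_by(+60°): θ ← -87° +60° = -27°
rotate_crank_by(-45°): θ ← -27° -45° = -72°
rotate_crank_by(+88°): θ ← -72° +88° = 16°
rotate_crank_by(+32°): θ ← 16° +32° = 48°
rotate_crank_by(+46°): θ ← 48° +46° = 94°
rotate_crank_by(-40°): θ ← 94° -40° = 54°
crank pin P = (r cos θ, r sin θ) = (28.801477, 39.641833)
h = r sin θ − e = 39.641833 − 12 = 27.641833
sin φ = h / L = 27.641833 / 170 = 0.16259902
φ = arcsin(0.16259902) = 9.357785°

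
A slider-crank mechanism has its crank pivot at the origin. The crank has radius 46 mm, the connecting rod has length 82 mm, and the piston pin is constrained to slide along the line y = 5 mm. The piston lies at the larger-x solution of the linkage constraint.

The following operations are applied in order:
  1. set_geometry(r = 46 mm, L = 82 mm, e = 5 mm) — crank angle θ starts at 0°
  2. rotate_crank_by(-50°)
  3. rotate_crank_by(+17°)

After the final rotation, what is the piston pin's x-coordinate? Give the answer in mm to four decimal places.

set_geometry: r = 46 mm, L = 82 mm, e = 5 mm; θ ← 0°
rotate_crank_by(-50°): θ ← 0° -50° = -50°
rotate_crank_by(+17°): θ ← -50° +17° = -33°
crank pin P = (r cos θ, r sin θ) = (38.578846, -25.053396)
h = r sin θ − e = -25.053396 − 5 = -30.053396
x = r cos θ + √(L² − h²) = 38.578846 + √(6724.0 − 903.2066) = 38.578846 + 76.294124 = 114.872970

114.8730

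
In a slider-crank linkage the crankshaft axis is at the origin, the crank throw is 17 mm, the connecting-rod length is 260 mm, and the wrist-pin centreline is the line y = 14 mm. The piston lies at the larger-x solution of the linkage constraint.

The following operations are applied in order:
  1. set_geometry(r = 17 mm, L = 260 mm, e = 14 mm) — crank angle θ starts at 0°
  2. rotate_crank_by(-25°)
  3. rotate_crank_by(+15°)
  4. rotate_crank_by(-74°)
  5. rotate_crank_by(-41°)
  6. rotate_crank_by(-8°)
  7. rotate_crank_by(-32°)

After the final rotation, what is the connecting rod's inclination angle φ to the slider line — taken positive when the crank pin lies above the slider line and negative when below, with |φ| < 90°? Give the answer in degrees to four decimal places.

set_geometry: r = 17 mm, L = 260 mm, e = 14 mm; θ ← 0°
rotate_crank_by(-25°): θ ← 0° -25° = -25°
rotate_crank_by(+15°): θ ← -25° +15° = -10°
rotate_crank_by(-74°): θ ← -10° -74° = -84°
rotate_crank_by(-41°): θ ← -84° -41° = -125°
rotate_crank_by(-8°): θ ← -125° -8° = -133°
rotate_crank_by(-32°): θ ← -133° -32° = -165°
crank pin P = (r cos θ, r sin θ) = (-16.420739, -4.399924)
h = r sin θ − e = -4.399924 − 14 = -18.399924
sin φ = h / L = -18.399924 / 260 = -0.07076894
φ = arcsin(-0.07076894) = -4.058154°

-4.0582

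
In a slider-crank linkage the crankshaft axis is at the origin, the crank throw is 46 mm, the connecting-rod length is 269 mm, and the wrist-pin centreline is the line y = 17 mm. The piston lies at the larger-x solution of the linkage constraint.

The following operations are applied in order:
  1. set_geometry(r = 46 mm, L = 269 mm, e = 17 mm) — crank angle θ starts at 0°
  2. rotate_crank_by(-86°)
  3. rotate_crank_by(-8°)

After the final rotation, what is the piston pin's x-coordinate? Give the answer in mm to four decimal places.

set_geometry: r = 46 mm, L = 269 mm, e = 17 mm; θ ← 0°
rotate_crank_by(-86°): θ ← 0° -86° = -86°
rotate_crank_by(-8°): θ ← -86° -8° = -94°
crank pin P = (r cos θ, r sin θ) = (-3.208798, -45.887946)
h = r sin θ − e = -45.887946 − 17 = -62.887946
x = r cos θ + √(L² − h²) = -3.208798 + √(72361.0 − 3954.8938) = -3.208798 + 261.545610 = 258.336812

258.3368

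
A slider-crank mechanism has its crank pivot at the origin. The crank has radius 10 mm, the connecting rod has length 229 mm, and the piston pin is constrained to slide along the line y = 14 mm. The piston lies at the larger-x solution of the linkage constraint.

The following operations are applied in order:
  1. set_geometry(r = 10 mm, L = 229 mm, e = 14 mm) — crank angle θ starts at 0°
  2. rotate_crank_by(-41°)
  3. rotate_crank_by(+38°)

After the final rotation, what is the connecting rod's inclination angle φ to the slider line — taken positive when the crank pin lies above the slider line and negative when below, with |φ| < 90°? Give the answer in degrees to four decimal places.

-3.6362

set_geometry: r = 10 mm, L = 229 mm, e = 14 mm; θ ← 0°
rotate_crank_by(-41°): θ ← 0° -41° = -41°
rotate_crank_by(+38°): θ ← -41° +38° = -3°
crank pin P = (r cos θ, r sin θ) = (9.986295, -0.523360)
h = r sin θ − e = -0.523360 − 14 = -14.523360
sin φ = h / L = -14.523360 / 229 = -0.06342078
φ = arcsin(-0.06342078) = -3.636184°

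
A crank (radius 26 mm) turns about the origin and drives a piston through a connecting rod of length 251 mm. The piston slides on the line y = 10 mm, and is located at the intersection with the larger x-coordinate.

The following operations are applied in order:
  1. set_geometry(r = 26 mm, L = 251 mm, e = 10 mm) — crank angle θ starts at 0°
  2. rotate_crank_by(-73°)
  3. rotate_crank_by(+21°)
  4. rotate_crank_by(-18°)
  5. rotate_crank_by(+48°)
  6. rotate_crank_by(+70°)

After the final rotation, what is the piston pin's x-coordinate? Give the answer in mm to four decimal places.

set_geometry: r = 26 mm, L = 251 mm, e = 10 mm; θ ← 0°
rotate_crank_by(-73°): θ ← 0° -73° = -73°
rotate_crank_by(+21°): θ ← -73° +21° = -52°
rotate_crank_by(-18°): θ ← -52° -18° = -70°
rotate_crank_by(+48°): θ ← -70° +48° = -22°
rotate_crank_by(+70°): θ ← -22° +70° = 48°
crank pin P = (r cos θ, r sin θ) = (17.397396, 19.321765)
h = r sin θ − e = 19.321765 − 10 = 9.321765
x = r cos θ + √(L² − h²) = 17.397396 + √(63001.0 − 86.8953) = 17.397396 + 250.826842 = 268.224238

268.2242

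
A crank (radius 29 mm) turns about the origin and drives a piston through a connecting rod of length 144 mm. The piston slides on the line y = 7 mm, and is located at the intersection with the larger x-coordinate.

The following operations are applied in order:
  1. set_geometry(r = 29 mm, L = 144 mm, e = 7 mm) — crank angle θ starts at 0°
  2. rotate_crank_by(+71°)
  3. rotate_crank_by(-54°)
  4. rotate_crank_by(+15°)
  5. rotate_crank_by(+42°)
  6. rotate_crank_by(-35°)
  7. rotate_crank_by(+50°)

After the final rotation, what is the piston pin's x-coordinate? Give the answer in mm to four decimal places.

set_geometry: r = 29 mm, L = 144 mm, e = 7 mm; θ ← 0°
rotate_crank_by(+71°): θ ← 0° +71° = 71°
rotate_crank_by(-54°): θ ← 71° -54° = 17°
rotate_crank_by(+15°): θ ← 17° +15° = 32°
rotate_crank_by(+42°): θ ← 32° +42° = 74°
rotate_crank_by(-35°): θ ← 74° -35° = 39°
rotate_crank_by(+50°): θ ← 39° +50° = 89°
crank pin P = (r cos θ, r sin θ) = (0.506120, 28.995583)
h = r sin θ − e = 28.995583 − 7 = 21.995583
x = r cos θ + √(L² − h²) = 0.506120 + √(20736.0 − 483.8057) = 0.506120 + 142.310205 = 142.816324

142.8163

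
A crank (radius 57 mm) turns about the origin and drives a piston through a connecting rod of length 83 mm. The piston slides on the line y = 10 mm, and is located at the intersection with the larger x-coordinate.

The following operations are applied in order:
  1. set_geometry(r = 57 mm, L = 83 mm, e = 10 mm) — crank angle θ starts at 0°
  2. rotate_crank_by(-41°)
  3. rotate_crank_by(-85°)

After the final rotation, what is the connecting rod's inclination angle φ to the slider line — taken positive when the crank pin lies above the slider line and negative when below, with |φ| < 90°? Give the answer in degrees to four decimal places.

-42.5374

set_geometry: r = 57 mm, L = 83 mm, e = 10 mm; θ ← 0°
rotate_crank_by(-41°): θ ← 0° -41° = -41°
rotate_crank_by(-85°): θ ← -41° -85° = -126°
crank pin P = (r cos θ, r sin θ) = (-33.503759, -46.113969)
h = r sin θ − e = -46.113969 − 10 = -56.113969
sin φ = h / L = -56.113969 / 83 = -0.67607191
φ = arcsin(-0.67607191) = -42.537446°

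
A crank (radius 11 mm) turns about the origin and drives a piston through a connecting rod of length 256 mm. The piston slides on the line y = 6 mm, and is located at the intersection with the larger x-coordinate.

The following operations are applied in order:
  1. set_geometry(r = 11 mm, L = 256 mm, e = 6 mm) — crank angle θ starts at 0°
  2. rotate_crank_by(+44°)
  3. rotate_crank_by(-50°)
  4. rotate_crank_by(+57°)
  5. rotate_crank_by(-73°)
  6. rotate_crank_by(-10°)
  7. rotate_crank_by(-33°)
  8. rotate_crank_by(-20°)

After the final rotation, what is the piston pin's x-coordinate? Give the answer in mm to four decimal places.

256.3964

set_geometry: r = 11 mm, L = 256 mm, e = 6 mm; θ ← 0°
rotate_crank_by(+44°): θ ← 0° +44° = 44°
rotate_crank_by(-50°): θ ← 44° -50° = -6°
rotate_crank_by(+57°): θ ← -6° +57° = 51°
rotate_crank_by(-73°): θ ← 51° -73° = -22°
rotate_crank_by(-10°): θ ← -22° -10° = -32°
rotate_crank_by(-33°): θ ← -32° -33° = -65°
rotate_crank_by(-20°): θ ← -65° -20° = -85°
crank pin P = (r cos θ, r sin θ) = (0.958713, -10.958142)
h = r sin θ − e = -10.958142 − 6 = -16.958142
x = r cos θ + √(L² − h²) = 0.958713 + √(65536.0 − 287.5786) = 0.958713 + 255.437706 = 256.396419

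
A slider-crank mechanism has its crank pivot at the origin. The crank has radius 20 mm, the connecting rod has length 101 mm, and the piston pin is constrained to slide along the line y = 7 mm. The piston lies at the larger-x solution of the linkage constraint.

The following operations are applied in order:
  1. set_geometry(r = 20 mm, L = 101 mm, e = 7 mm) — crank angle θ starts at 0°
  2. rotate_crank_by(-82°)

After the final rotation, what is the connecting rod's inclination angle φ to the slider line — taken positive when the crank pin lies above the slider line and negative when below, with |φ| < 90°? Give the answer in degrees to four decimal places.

-15.3907

set_geometry: r = 20 mm, L = 101 mm, e = 7 mm; θ ← 0°
rotate_crank_by(-82°): θ ← 0° -82° = -82°
crank pin P = (r cos θ, r sin θ) = (2.783462, -19.805361)
h = r sin θ − e = -19.805361 − 7 = -26.805361
sin φ = h / L = -26.805361 / 101 = -0.26539962
φ = arcsin(-0.26539962) = -15.390699°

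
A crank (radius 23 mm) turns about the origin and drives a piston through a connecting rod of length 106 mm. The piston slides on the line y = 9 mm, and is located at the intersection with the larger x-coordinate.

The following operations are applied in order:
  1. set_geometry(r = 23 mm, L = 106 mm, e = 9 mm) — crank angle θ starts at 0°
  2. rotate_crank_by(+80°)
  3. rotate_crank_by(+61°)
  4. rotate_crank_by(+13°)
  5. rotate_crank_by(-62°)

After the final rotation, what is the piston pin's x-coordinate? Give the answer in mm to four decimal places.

set_geometry: r = 23 mm, L = 106 mm, e = 9 mm; θ ← 0°
rotate_crank_by(+80°): θ ← 0° +80° = 80°
rotate_crank_by(+61°): θ ← 80° +61° = 141°
rotate_crank_by(+13°): θ ← 141° +13° = 154°
rotate_crank_by(-62°): θ ← 154° -62° = 92°
crank pin P = (r cos θ, r sin θ) = (-0.802688, 22.985989)
h = r sin θ − e = 22.985989 − 9 = 13.985989
x = r cos θ + √(L² − h²) = -0.802688 + √(11236.0 − 195.6079) = -0.802688 + 105.073270 = 104.270582

104.2706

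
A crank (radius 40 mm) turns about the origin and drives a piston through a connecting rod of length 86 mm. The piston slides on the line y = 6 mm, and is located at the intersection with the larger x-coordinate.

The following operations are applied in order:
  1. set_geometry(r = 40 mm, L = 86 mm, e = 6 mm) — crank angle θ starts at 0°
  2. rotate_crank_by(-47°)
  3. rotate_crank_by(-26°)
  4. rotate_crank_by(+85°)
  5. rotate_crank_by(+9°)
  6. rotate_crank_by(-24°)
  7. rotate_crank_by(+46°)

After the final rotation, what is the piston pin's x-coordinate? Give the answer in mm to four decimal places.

112.5798

set_geometry: r = 40 mm, L = 86 mm, e = 6 mm; θ ← 0°
rotate_crank_by(-47°): θ ← 0° -47° = -47°
rotate_crank_by(-26°): θ ← -47° -26° = -73°
rotate_crank_by(+85°): θ ← -73° +85° = 12°
rotate_crank_by(+9°): θ ← 12° +9° = 21°
rotate_crank_by(-24°): θ ← 21° -24° = -3°
rotate_crank_by(+46°): θ ← -3° +46° = 43°
crank pin P = (r cos θ, r sin θ) = (29.254148, 27.279934)
h = r sin θ − e = 27.279934 − 6 = 21.279934
x = r cos θ + √(L² − h²) = 29.254148 + √(7396.0 − 452.8356) = 29.254148 + 83.325653 = 112.579801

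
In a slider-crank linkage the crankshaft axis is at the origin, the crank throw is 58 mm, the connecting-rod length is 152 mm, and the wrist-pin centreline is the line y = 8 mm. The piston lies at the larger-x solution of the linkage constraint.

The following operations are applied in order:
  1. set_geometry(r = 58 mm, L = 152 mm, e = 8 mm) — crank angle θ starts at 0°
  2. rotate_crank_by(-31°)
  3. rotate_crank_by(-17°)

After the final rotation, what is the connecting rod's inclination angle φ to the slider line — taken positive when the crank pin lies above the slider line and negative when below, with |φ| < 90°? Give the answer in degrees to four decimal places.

-19.6455

set_geometry: r = 58 mm, L = 152 mm, e = 8 mm; θ ← 0°
rotate_crank_by(-31°): θ ← 0° -31° = -31°
rotate_crank_by(-17°): θ ← -31° -17° = -48°
crank pin P = (r cos θ, r sin θ) = (38.809575, -43.102400)
h = r sin θ − e = -43.102400 − 8 = -51.102400
sin φ = h / L = -51.102400 / 152 = -0.33620000
φ = arcsin(-0.33620000) = -19.645526°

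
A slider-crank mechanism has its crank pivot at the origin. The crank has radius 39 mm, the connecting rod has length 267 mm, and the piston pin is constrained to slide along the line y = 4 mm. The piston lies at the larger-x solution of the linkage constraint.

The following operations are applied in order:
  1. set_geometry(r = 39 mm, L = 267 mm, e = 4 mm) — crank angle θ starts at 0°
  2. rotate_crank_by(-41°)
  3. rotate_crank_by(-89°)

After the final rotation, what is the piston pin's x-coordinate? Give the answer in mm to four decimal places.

set_geometry: r = 39 mm, L = 267 mm, e = 4 mm; θ ← 0°
rotate_crank_by(-41°): θ ← 0° -41° = -41°
rotate_crank_by(-89°): θ ← -41° -89° = -130°
crank pin P = (r cos θ, r sin θ) = (-25.068717, -29.875733)
h = r sin θ − e = -29.875733 − 4 = -33.875733
x = r cos θ + √(L² − h²) = -25.068717 + √(71289.0 − 1147.5653) = -25.068717 + 264.842283 = 239.773566

239.7736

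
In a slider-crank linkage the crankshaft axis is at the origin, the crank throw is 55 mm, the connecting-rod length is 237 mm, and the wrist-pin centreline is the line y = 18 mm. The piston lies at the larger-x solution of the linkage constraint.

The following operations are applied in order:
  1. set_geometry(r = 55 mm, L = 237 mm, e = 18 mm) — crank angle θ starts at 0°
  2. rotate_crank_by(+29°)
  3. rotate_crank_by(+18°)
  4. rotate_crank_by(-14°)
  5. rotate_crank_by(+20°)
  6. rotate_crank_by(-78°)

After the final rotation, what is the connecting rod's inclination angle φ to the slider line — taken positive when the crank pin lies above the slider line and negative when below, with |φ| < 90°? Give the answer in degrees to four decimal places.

set_geometry: r = 55 mm, L = 237 mm, e = 18 mm; θ ← 0°
rotate_crank_by(+29°): θ ← 0° +29° = 29°
rotate_crank_by(+18°): θ ← 29° +18° = 47°
rotate_crank_by(-14°): θ ← 47° -14° = 33°
rotate_crank_by(+20°): θ ← 33° +20° = 53°
rotate_crank_by(-78°): θ ← 53° -78° = -25°
crank pin P = (r cos θ, r sin θ) = (49.846928, -23.244004)
h = r sin θ − e = -23.244004 − 18 = -41.244004
sin φ = h / L = -41.244004 / 237 = -0.17402534
φ = arcsin(-0.17402534) = -10.021944°

-10.0219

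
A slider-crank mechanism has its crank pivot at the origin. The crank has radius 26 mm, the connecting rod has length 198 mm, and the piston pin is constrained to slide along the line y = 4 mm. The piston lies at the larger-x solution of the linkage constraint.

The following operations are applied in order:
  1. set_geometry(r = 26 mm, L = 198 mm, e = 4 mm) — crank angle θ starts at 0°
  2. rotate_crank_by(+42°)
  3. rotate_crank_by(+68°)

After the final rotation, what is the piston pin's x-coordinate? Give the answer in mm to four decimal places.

set_geometry: r = 26 mm, L = 198 mm, e = 4 mm; θ ← 0°
rotate_crank_by(+42°): θ ← 0° +42° = 42°
rotate_crank_by(+68°): θ ← 42° +68° = 110°
crank pin P = (r cos θ, r sin θ) = (-8.892524, 24.432008)
h = r sin θ − e = 24.432008 − 4 = 20.432008
x = r cos θ + √(L² − h²) = -8.892524 + √(39204.0 − 417.4670) = -8.892524 + 196.942969 = 188.050445

188.0504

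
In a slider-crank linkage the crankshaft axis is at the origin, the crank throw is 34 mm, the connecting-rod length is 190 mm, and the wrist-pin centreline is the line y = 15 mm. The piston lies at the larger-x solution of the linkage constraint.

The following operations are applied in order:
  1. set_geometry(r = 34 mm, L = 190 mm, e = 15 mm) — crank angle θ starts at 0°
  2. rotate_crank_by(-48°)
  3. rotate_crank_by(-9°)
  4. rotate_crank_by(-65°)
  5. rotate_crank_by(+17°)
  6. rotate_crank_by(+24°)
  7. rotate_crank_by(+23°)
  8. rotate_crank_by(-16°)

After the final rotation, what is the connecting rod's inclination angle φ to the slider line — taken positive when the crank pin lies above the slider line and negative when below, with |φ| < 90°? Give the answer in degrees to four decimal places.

set_geometry: r = 34 mm, L = 190 mm, e = 15 mm; θ ← 0°
rotate_crank_by(-48°): θ ← 0° -48° = -48°
rotate_crank_by(-9°): θ ← -48° -9° = -57°
rotate_crank_by(-65°): θ ← -57° -65° = -122°
rotate_crank_by(+17°): θ ← -122° +17° = -105°
rotate_crank_by(+24°): θ ← -105° +24° = -81°
rotate_crank_by(+23°): θ ← -81° +23° = -58°
rotate_crank_by(-16°): θ ← -58° -16° = -74°
crank pin P = (r cos θ, r sin θ) = (9.371670, -32.682898)
h = r sin θ − e = -32.682898 − 15 = -47.682898
sin φ = h / L = -47.682898 / 190 = -0.25096262
φ = arcsin(-0.25096262) = -14.534482°

-14.5345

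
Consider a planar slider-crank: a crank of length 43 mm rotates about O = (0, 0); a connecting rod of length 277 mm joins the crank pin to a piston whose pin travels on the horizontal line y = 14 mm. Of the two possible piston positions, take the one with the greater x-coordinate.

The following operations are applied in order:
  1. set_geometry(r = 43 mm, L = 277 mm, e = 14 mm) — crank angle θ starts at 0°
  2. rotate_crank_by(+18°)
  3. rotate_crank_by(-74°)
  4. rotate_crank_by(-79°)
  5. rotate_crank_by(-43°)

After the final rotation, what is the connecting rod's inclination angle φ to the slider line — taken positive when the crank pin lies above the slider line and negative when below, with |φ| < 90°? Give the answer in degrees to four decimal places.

set_geometry: r = 43 mm, L = 277 mm, e = 14 mm; θ ← 0°
rotate_crank_by(+18°): θ ← 0° +18° = 18°
rotate_crank_by(-74°): θ ← 18° -74° = -56°
rotate_crank_by(-79°): θ ← -56° -79° = -135°
rotate_crank_by(-43°): θ ← -135° -43° = -178°
crank pin P = (r cos θ, r sin θ) = (-42.973806, -1.500678)
h = r sin θ − e = -1.500678 − 14 = -15.500678
sin φ = h / L = -15.500678 / 277 = -0.05595913
φ = arcsin(-0.05595913) = -3.207898°

-3.2079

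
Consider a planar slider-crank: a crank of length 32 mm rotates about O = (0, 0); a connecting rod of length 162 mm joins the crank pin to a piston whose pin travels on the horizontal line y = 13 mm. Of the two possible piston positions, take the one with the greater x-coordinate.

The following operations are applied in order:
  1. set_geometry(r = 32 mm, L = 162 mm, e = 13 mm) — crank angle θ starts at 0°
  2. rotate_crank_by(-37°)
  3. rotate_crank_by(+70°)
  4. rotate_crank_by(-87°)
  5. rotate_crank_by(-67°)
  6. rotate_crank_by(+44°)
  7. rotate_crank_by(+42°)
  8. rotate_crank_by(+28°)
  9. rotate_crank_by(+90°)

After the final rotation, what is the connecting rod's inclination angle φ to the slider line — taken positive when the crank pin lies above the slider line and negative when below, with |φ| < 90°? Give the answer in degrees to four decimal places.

6.6504

set_geometry: r = 32 mm, L = 162 mm, e = 13 mm; θ ← 0°
rotate_crank_by(-37°): θ ← 0° -37° = -37°
rotate_crank_by(+70°): θ ← -37° +70° = 33°
rotate_crank_by(-87°): θ ← 33° -87° = -54°
rotate_crank_by(-67°): θ ← -54° -67° = -121°
rotate_crank_by(+44°): θ ← -121° +44° = -77°
rotate_crank_by(+42°): θ ← -77° +42° = -35°
rotate_crank_by(+28°): θ ← -35° +28° = -7°
rotate_crank_by(+90°): θ ← -7° +90° = 83°
crank pin P = (r cos θ, r sin θ) = (3.899819, 31.761477)
h = r sin θ − e = 31.761477 − 13 = 18.761477
sin φ = h / L = 18.761477 / 162 = 0.11581159
φ = arcsin(0.11581159) = 6.650438°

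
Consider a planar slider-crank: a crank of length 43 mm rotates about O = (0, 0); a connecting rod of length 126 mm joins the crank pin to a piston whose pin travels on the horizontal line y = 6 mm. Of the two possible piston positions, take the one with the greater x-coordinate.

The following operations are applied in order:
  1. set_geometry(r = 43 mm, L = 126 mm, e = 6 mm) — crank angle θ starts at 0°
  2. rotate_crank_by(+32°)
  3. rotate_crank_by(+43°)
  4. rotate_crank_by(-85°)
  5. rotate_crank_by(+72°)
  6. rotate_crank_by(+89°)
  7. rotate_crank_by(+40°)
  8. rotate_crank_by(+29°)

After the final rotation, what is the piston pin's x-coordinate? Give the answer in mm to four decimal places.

88.4864

set_geometry: r = 43 mm, L = 126 mm, e = 6 mm; θ ← 0°
rotate_crank_by(+32°): θ ← 0° +32° = 32°
rotate_crank_by(+43°): θ ← 32° +43° = 75°
rotate_crank_by(-85°): θ ← 75° -85° = -10°
rotate_crank_by(+72°): θ ← -10° +72° = 62°
rotate_crank_by(+89°): θ ← 62° +89° = 151°
rotate_crank_by(+40°): θ ← 151° +40° = 191°
rotate_crank_by(+29°): θ ← 191° +29° = 220°
crank pin P = (r cos θ, r sin θ) = (-32.939911, -27.639867)
h = r sin θ − e = -27.639867 − 6 = -33.639867
x = r cos θ + √(L² − h²) = -32.939911 + √(15876.0 − 1131.6407) = -32.939911 + 121.426354 = 88.486442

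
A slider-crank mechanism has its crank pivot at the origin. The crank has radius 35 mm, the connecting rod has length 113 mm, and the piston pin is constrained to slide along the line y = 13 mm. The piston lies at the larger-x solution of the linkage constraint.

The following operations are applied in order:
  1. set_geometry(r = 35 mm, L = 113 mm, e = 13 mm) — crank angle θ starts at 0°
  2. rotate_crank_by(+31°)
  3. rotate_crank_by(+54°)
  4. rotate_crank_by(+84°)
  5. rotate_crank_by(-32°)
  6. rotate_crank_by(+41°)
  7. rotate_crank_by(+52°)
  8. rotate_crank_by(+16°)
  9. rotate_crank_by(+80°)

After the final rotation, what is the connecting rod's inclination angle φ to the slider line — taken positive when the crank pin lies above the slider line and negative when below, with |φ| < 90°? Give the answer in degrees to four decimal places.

-16.7530

set_geometry: r = 35 mm, L = 113 mm, e = 13 mm; θ ← 0°
rotate_crank_by(+31°): θ ← 0° +31° = 31°
rotate_crank_by(+54°): θ ← 31° +54° = 85°
rotate_crank_by(+84°): θ ← 85° +84° = 169°
rotate_crank_by(-32°): θ ← 169° -32° = 137°
rotate_crank_by(+41°): θ ← 137° +41° = 178°
rotate_crank_by(+52°): θ ← 178° +52° = 230°
rotate_crank_by(+16°): θ ← 230° +16° = 246°
rotate_crank_by(+80°): θ ← 246° +80° = 326°
crank pin P = (r cos θ, r sin θ) = (29.016315, -19.571752)
h = r sin θ − e = -19.571752 − 13 = -32.571752
sin φ = h / L = -32.571752 / 113 = -0.28824559
φ = arcsin(-0.28824559) = -16.752951°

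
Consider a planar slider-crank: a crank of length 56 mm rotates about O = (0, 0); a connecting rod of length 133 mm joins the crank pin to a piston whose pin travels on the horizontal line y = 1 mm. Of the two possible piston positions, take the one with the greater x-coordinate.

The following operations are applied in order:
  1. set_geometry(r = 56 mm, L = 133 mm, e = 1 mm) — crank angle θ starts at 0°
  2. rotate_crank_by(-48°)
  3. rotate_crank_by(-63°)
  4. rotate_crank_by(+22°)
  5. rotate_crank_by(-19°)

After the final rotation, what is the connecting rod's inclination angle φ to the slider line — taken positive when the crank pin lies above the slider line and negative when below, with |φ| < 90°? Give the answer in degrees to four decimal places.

set_geometry: r = 56 mm, L = 133 mm, e = 1 mm; θ ← 0°
rotate_crank_by(-48°): θ ← 0° -48° = -48°
rotate_crank_by(-63°): θ ← -48° -63° = -111°
rotate_crank_by(+22°): θ ← -111° +22° = -89°
rotate_crank_by(-19°): θ ← -89° -19° = -108°
crank pin P = (r cos θ, r sin θ) = (-17.304952, -53.259165)
h = r sin θ − e = -53.259165 − 1 = -54.259165
sin φ = h / L = -54.259165 / 133 = -0.40796365
φ = arcsin(-0.40796365) = -24.076978°

-24.0770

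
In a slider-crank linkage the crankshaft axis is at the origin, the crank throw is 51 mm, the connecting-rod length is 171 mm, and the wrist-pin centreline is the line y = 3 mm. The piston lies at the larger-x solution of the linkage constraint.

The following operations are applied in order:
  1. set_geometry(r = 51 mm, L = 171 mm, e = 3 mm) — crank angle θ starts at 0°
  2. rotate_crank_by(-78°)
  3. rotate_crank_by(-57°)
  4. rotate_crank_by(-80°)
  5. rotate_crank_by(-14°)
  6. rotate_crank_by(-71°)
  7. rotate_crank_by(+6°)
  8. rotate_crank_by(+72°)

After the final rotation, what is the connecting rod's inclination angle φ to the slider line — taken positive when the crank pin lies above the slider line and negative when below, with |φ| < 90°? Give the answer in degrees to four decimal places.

10.4875

set_geometry: r = 51 mm, L = 171 mm, e = 3 mm; θ ← 0°
rotate_crank_by(-78°): θ ← 0° -78° = -78°
rotate_crank_by(-57°): θ ← -78° -57° = -135°
rotate_crank_by(-80°): θ ← -135° -80° = -215°
rotate_crank_by(-14°): θ ← -215° -14° = -229°
rotate_crank_by(-71°): θ ← -229° -71° = -300°
rotate_crank_by(+6°): θ ← -300° +6° = -294°
rotate_crank_by(+72°): θ ← -294° +72° = -222°
crank pin P = (r cos θ, r sin θ) = (-37.900386, 34.125661)
h = r sin θ − e = 34.125661 − 3 = 31.125661
sin φ = h / L = 31.125661 / 171 = 0.18202141
φ = arcsin(0.18202141) = 10.487523°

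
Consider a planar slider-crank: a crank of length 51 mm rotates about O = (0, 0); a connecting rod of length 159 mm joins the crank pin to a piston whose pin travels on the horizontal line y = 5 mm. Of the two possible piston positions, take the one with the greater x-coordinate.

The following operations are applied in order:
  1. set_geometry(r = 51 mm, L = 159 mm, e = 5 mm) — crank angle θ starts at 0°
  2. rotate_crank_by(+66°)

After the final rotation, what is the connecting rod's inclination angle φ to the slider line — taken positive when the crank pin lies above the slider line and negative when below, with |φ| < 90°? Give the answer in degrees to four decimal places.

15.1637

set_geometry: r = 51 mm, L = 159 mm, e = 5 mm; θ ← 0°
rotate_crank_by(+66°): θ ← 0° +66° = 66°
crank pin P = (r cos θ, r sin θ) = (20.743569, 46.590818)
h = r sin θ − e = 46.590818 − 5 = 41.590818
sin φ = h / L = 41.590818 / 159 = 0.26157747
φ = arcsin(0.26157747) = 15.163684°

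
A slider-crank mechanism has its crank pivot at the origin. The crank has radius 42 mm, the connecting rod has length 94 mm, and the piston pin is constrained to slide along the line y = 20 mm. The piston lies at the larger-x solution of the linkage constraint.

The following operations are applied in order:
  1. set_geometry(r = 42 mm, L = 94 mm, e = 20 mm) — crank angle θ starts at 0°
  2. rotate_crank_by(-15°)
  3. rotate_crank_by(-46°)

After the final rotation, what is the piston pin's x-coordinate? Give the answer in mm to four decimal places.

95.3103

set_geometry: r = 42 mm, L = 94 mm, e = 20 mm; θ ← 0°
rotate_crank_by(-15°): θ ← 0° -15° = -15°
rotate_crank_by(-46°): θ ← -15° -46° = -61°
crank pin P = (r cos θ, r sin θ) = (20.362004, -36.734028)
h = r sin θ − e = -36.734028 − 20 = -56.734028
x = r cos θ + √(L² − h²) = 20.362004 + √(8836.0 − 3218.7499) = 20.362004 + 74.948316 = 95.310320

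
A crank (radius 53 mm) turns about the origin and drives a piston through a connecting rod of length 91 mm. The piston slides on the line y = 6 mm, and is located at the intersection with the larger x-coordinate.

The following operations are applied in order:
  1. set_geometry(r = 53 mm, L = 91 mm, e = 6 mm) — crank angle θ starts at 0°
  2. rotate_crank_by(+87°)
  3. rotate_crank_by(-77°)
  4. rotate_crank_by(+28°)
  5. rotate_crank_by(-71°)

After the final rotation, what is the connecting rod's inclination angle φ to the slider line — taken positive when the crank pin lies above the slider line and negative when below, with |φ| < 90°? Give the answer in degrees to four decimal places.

set_geometry: r = 53 mm, L = 91 mm, e = 6 mm; θ ← 0°
rotate_crank_by(+87°): θ ← 0° +87° = 87°
rotate_crank_by(-77°): θ ← 87° -77° = 10°
rotate_crank_by(+28°): θ ← 10° +28° = 38°
rotate_crank_by(-71°): θ ← 38° -71° = -33°
crank pin P = (r cos θ, r sin θ) = (44.449540, -28.865869)
h = r sin θ − e = -28.865869 − 6 = -34.865869
sin φ = h / L = -34.865869 / 91 = -0.38314142
φ = arcsin(-0.38314142) = -22.528405°

-22.5284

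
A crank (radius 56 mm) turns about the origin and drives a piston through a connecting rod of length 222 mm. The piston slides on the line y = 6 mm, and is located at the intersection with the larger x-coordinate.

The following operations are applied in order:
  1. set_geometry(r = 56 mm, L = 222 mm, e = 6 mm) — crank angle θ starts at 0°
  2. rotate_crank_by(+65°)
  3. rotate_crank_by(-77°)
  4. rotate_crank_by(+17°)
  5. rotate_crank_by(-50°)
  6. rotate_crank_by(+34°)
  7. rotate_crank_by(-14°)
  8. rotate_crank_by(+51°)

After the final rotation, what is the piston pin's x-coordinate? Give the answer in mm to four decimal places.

set_geometry: r = 56 mm, L = 222 mm, e = 6 mm; θ ← 0°
rotate_crank_by(+65°): θ ← 0° +65° = 65°
rotate_crank_by(-77°): θ ← 65° -77° = -12°
rotate_crank_by(+17°): θ ← -12° +17° = 5°
rotate_crank_by(-50°): θ ← 5° -50° = -45°
rotate_crank_by(+34°): θ ← -45° +34° = -11°
rotate_crank_by(-14°): θ ← -11° -14° = -25°
rotate_crank_by(+51°): θ ← -25° +51° = 26°
crank pin P = (r cos θ, r sin θ) = (50.332467, 24.548784)
h = r sin θ − e = 24.548784 − 6 = 18.548784
x = r cos θ + √(L² − h²) = 50.332467 + √(49284.0 − 344.0574) = 50.332467 + 221.223739 = 271.556205

271.5562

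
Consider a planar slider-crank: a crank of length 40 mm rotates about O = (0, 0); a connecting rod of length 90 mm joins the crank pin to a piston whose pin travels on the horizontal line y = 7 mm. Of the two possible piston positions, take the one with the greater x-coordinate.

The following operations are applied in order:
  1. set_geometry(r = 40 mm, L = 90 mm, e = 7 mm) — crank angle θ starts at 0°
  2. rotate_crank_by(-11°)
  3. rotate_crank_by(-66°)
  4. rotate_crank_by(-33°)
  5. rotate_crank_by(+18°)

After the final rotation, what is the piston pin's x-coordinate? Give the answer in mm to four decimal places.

75.3718

set_geometry: r = 40 mm, L = 90 mm, e = 7 mm; θ ← 0°
rotate_crank_by(-11°): θ ← 0° -11° = -11°
rotate_crank_by(-66°): θ ← -11° -66° = -77°
rotate_crank_by(-33°): θ ← -77° -33° = -110°
rotate_crank_by(+18°): θ ← -110° +18° = -92°
crank pin P = (r cos θ, r sin θ) = (-1.395980, -39.975633)
h = r sin θ − e = -39.975633 − 7 = -46.975633
x = r cos θ + √(L² − h²) = -1.395980 + √(8100.0 − 2206.7101) = -1.395980 + 76.767766 = 75.371786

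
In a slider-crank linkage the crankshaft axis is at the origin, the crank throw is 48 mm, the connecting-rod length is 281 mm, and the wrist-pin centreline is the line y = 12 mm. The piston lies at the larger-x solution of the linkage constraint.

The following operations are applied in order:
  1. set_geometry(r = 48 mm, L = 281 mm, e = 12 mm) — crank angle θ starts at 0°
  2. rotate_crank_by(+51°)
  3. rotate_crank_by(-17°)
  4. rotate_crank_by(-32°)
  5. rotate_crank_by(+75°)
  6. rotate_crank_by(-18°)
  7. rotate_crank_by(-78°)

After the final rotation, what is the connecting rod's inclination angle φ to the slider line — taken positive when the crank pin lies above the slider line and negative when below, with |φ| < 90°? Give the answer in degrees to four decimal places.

set_geometry: r = 48 mm, L = 281 mm, e = 12 mm; θ ← 0°
rotate_crank_by(+51°): θ ← 0° +51° = 51°
rotate_crank_by(-17°): θ ← 51° -17° = 34°
rotate_crank_by(-32°): θ ← 34° -32° = 2°
rotate_crank_by(+75°): θ ← 2° +75° = 77°
rotate_crank_by(-18°): θ ← 77° -18° = 59°
rotate_crank_by(-78°): θ ← 59° -78° = -19°
crank pin P = (r cos θ, r sin θ) = (45.384892, -15.627271)
h = r sin θ − e = -15.627271 − 12 = -27.627271
sin φ = h / L = -27.627271 / 281 = -0.09831769
φ = arcsin(-0.09831769) = -5.642304°

-5.6423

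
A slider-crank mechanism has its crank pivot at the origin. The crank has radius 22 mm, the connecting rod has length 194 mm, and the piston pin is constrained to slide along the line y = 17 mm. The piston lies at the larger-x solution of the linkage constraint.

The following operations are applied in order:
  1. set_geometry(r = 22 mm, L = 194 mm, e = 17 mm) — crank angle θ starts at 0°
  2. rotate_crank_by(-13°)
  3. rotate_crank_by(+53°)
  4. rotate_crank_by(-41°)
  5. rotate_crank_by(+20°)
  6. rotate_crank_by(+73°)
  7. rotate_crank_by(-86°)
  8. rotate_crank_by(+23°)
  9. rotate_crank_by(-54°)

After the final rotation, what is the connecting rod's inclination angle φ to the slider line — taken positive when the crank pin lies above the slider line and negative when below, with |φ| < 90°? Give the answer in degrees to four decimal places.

set_geometry: r = 22 mm, L = 194 mm, e = 17 mm; θ ← 0°
rotate_crank_by(-13°): θ ← 0° -13° = -13°
rotate_crank_by(+53°): θ ← -13° +53° = 40°
rotate_crank_by(-41°): θ ← 40° -41° = -1°
rotate_crank_by(+20°): θ ← -1° +20° = 19°
rotate_crank_by(+73°): θ ← 19° +73° = 92°
rotate_crank_by(-86°): θ ← 92° -86° = 6°
rotate_crank_by(+23°): θ ← 6° +23° = 29°
rotate_crank_by(-54°): θ ← 29° -54° = -25°
crank pin P = (r cos θ, r sin θ) = (19.938771, -9.297602)
h = r sin θ − e = -9.297602 − 17 = -26.297602
sin φ = h / L = -26.297602 / 194 = -0.13555465
φ = arcsin(-0.13555465) = -7.790694°

-7.7907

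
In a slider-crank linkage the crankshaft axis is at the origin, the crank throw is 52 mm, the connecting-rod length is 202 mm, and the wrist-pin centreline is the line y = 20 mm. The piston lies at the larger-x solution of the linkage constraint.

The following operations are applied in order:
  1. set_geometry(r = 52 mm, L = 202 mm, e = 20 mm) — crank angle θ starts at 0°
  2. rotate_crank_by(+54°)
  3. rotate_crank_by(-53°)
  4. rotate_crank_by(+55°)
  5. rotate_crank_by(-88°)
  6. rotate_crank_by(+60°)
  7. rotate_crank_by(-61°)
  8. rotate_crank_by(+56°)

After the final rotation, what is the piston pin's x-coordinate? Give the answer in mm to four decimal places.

set_geometry: r = 52 mm, L = 202 mm, e = 20 mm; θ ← 0°
rotate_crank_by(+54°): θ ← 0° +54° = 54°
rotate_crank_by(-53°): θ ← 54° -53° = 1°
rotate_crank_by(+55°): θ ← 1° +55° = 56°
rotate_crank_by(-88°): θ ← 56° -88° = -32°
rotate_crank_by(+60°): θ ← -32° +60° = 28°
rotate_crank_by(-61°): θ ← 28° -61° = -33°
rotate_crank_by(+56°): θ ← -33° +56° = 23°
crank pin P = (r cos θ, r sin θ) = (47.866252, 20.318019)
h = r sin θ − e = 20.318019 − 20 = 0.318019
x = r cos θ + √(L² − h²) = 47.866252 + √(40804.0 − 0.1011) = 47.866252 + 201.999750 = 249.866002

249.8660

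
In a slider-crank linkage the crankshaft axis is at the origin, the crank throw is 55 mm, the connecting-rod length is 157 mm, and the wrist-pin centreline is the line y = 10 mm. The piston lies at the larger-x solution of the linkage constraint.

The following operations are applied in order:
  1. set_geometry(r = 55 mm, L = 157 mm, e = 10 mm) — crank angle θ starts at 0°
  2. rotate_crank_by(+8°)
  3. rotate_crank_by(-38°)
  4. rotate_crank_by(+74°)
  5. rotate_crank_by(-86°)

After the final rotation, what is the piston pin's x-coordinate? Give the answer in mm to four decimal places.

190.7348

set_geometry: r = 55 mm, L = 157 mm, e = 10 mm; θ ← 0°
rotate_crank_by(+8°): θ ← 0° +8° = 8°
rotate_crank_by(-38°): θ ← 8° -38° = -30°
rotate_crank_by(+74°): θ ← -30° +74° = 44°
rotate_crank_by(-86°): θ ← 44° -86° = -42°
crank pin P = (r cos θ, r sin θ) = (40.872965, -36.802183)
h = r sin θ − e = -36.802183 − 10 = -46.802183
x = r cos θ + √(L² − h²) = 40.872965 + √(24649.0 − 2190.4444) = 40.872965 + 149.861788 = 190.734754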